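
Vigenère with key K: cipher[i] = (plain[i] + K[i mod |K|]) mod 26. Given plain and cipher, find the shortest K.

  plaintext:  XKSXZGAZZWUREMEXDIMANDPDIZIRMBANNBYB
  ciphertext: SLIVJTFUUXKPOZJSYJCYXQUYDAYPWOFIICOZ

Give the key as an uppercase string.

VBQYKNFV

  i= 0: S-X = 21 → V
  i= 1: L-K =  1 → B
  i= 2: I-S = 16 → Q
  i= 3: V-X = 24 → Y
  i= 4: J-Z = 10 → K
  i= 5: T-G = 13 → N
  i= 6: F-A =  5 → F
  i= 7: U-Z = 21 → V
  i= 8: U-Z = 21 → V
  i= 9: X-W =  1 → B
  i=10: K-U = 16 → Q
  i=11: P-R = 24 → Y
  i=12: O-E = 10 → K
  i=13: Z-M = 13 → N
  i=14: J-E =  5 → F
  i=15: S-X = 21 → V
  i=16: Y-D = 21 → V
  i=17: J-I =  1 → B
  i=18: C-M = 16 → Q
  i=19: Y-A = 24 → Y
  i=20: X-N = 10 → K
  i=21: Q-D = 13 → N
  i=22: U-P =  5 → F
  i=23: Y-D = 21 → V
  i=24: D-I = 21 → V
  i=25: A-Z =  1 → B
  i=26: Y-I = 16 → Q
  i=27: P-R = 24 → Y
  i=28: W-M = 10 → K
  i=29: O-B = 13 → N
  i=30: F-A =  5 → F
  i=31: I-N = 21 → V
  i=32: I-N = 21 → V
  i=33: C-B =  1 → B
  i=34: O-Y = 16 → Q
  i=35: Z-B = 24 → Y
  shifts repeat with period 8: VBQYKNFV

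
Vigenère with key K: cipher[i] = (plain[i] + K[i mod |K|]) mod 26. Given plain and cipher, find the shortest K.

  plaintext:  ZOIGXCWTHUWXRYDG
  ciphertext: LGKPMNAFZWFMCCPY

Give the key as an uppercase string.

  i= 0: L-Z = 12 → M
  i= 1: G-O = 18 → S
  i= 2: K-I =  2 → C
  i= 3: P-G =  9 → J
  i= 4: M-X = 15 → P
  i= 5: N-C = 11 → L
  i= 6: A-W =  4 → E
  i= 7: F-T = 12 → M
  i= 8: Z-H = 18 → S
  i= 9: W-U =  2 → C
  i=10: F-W =  9 → J
  i=11: M-X = 15 → P
  i=12: C-R = 11 → L
  i=13: C-Y =  4 → E
  i=14: P-D = 12 → M
  i=15: Y-G = 18 → S
  shifts repeat with period 7: MSCJPLE

MSCJPLE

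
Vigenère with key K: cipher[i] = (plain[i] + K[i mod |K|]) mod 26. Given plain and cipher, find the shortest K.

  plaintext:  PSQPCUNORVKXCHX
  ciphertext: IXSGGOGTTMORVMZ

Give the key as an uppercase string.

  i= 0: I-P = 19 → T
  i= 1: X-S =  5 → F
  i= 2: S-Q =  2 → C
  i= 3: G-P = 17 → R
  i= 4: G-C =  4 → E
  i= 5: O-U = 20 → U
  i= 6: G-N = 19 → T
  i= 7: T-O =  5 → F
  i= 8: T-R =  2 → C
  i= 9: M-V = 17 → R
  i=10: O-K =  4 → E
  i=11: R-X = 20 → U
  i=12: V-C = 19 → T
  i=13: M-H =  5 → F
  i=14: Z-X =  2 → C
  shifts repeat with period 6: TFCREU

TFCREU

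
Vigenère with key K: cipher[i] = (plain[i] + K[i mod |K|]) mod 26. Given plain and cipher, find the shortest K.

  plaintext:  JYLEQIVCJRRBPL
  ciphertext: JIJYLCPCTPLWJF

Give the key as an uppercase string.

AKYUVUU

  i= 0: J-J =  0 → A
  i= 1: I-Y = 10 → K
  i= 2: J-L = 24 → Y
  i= 3: Y-E = 20 → U
  i= 4: L-Q = 21 → V
  i= 5: C-I = 20 → U
  i= 6: P-V = 20 → U
  i= 7: C-C =  0 → A
  i= 8: T-J = 10 → K
  i= 9: P-R = 24 → Y
  i=10: L-R = 20 → U
  i=11: W-B = 21 → V
  i=12: J-P = 20 → U
  i=13: F-L = 20 → U
  shifts repeat with period 7: AKYUVUU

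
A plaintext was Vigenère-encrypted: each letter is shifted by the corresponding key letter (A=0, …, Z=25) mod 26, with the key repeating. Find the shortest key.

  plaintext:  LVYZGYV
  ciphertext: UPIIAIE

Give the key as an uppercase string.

JUK

  i= 0: U-L =  9 → J
  i= 1: P-V = 20 → U
  i= 2: I-Y = 10 → K
  i= 3: I-Z =  9 → J
  i= 4: A-G = 20 → U
  i= 5: I-Y = 10 → K
  i= 6: E-V =  9 → J
  shifts repeat with period 3: JUK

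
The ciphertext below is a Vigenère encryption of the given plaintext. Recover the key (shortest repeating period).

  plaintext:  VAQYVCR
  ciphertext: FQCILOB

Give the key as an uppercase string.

  i= 0: F-V = 10 → K
  i= 1: Q-A = 16 → Q
  i= 2: C-Q = 12 → M
  i= 3: I-Y = 10 → K
  i= 4: L-V = 16 → Q
  i= 5: O-C = 12 → M
  i= 6: B-R = 10 → K
  shifts repeat with period 3: KQM

KQM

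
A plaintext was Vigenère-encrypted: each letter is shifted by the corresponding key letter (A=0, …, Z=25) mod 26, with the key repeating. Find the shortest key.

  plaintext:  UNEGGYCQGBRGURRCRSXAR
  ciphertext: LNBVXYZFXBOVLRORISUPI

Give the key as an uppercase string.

RAXP

  i= 0: L-U = 17 → R
  i= 1: N-N =  0 → A
  i= 2: B-E = 23 → X
  i= 3: V-G = 15 → P
  i= 4: X-G = 17 → R
  i= 5: Y-Y =  0 → A
  i= 6: Z-C = 23 → X
  i= 7: F-Q = 15 → P
  i= 8: X-G = 17 → R
  i= 9: B-B =  0 → A
  i=10: O-R = 23 → X
  i=11: V-G = 15 → P
  i=12: L-U = 17 → R
  i=13: R-R =  0 → A
  i=14: O-R = 23 → X
  i=15: R-C = 15 → P
  i=16: I-R = 17 → R
  i=17: S-S =  0 → A
  i=18: U-X = 23 → X
  i=19: P-A = 15 → P
  i=20: I-R = 17 → R
  shifts repeat with period 4: RAXP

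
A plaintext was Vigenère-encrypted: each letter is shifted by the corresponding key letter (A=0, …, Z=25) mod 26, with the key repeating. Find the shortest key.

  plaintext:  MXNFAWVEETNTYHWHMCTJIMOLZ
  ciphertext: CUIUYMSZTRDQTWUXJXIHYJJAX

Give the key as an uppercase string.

QXVPY

  i= 0: C-M = 16 → Q
  i= 1: U-X = 23 → X
  i= 2: I-N = 21 → V
  i= 3: U-F = 15 → P
  i= 4: Y-A = 24 → Y
  i= 5: M-W = 16 → Q
  i= 6: S-V = 23 → X
  i= 7: Z-E = 21 → V
  i= 8: T-E = 15 → P
  i= 9: R-T = 24 → Y
  i=10: D-N = 16 → Q
  i=11: Q-T = 23 → X
  i=12: T-Y = 21 → V
  i=13: W-H = 15 → P
  i=14: U-W = 24 → Y
  i=15: X-H = 16 → Q
  i=16: J-M = 23 → X
  i=17: X-C = 21 → V
  i=18: I-T = 15 → P
  i=19: H-J = 24 → Y
  i=20: Y-I = 16 → Q
  i=21: J-M = 23 → X
  i=22: J-O = 21 → V
  i=23: A-L = 15 → P
  i=24: X-Z = 24 → Y
  shifts repeat with period 5: QXVPY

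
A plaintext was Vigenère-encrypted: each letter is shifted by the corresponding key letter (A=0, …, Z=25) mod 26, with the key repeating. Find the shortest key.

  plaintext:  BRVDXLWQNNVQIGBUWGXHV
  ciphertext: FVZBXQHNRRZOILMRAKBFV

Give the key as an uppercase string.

  i= 0: F-B =  4 → E
  i= 1: V-R =  4 → E
  i= 2: Z-V =  4 → E
  i= 3: B-D = 24 → Y
  i= 4: X-X =  0 → A
  i= 5: Q-L =  5 → F
  i= 6: H-W = 11 → L
  i= 7: N-Q = 23 → X
  i= 8: R-N =  4 → E
  i= 9: R-N =  4 → E
  i=10: Z-V =  4 → E
  i=11: O-Q = 24 → Y
  i=12: I-I =  0 → A
  i=13: L-G =  5 → F
  i=14: M-B = 11 → L
  i=15: R-U = 23 → X
  i=16: A-W =  4 → E
  i=17: K-G =  4 → E
  i=18: B-X =  4 → E
  i=19: F-H = 24 → Y
  i=20: V-V =  0 → A
  shifts repeat with period 8: EEEYAFLX

EEEYAFLX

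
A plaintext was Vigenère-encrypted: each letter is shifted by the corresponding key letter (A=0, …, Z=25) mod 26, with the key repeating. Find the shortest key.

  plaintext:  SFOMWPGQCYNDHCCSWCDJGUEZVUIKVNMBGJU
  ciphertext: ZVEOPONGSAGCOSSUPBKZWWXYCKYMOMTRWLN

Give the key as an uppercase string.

HQQCTZ

  i= 0: Z-S =  7 → H
  i= 1: V-F = 16 → Q
  i= 2: E-O = 16 → Q
  i= 3: O-M =  2 → C
  i= 4: P-W = 19 → T
  i= 5: O-P = 25 → Z
  i= 6: N-G =  7 → H
  i= 7: G-Q = 16 → Q
  i= 8: S-C = 16 → Q
  i= 9: A-Y =  2 → C
  i=10: G-N = 19 → T
  i=11: C-D = 25 → Z
  i=12: O-H =  7 → H
  i=13: S-C = 16 → Q
  i=14: S-C = 16 → Q
  i=15: U-S =  2 → C
  i=16: P-W = 19 → T
  i=17: B-C = 25 → Z
  i=18: K-D =  7 → H
  i=19: Z-J = 16 → Q
  i=20: W-G = 16 → Q
  i=21: W-U =  2 → C
  i=22: X-E = 19 → T
  i=23: Y-Z = 25 → Z
  i=24: C-V =  7 → H
  i=25: K-U = 16 → Q
  i=26: Y-I = 16 → Q
  i=27: M-K =  2 → C
  i=28: O-V = 19 → T
  i=29: M-N = 25 → Z
  i=30: T-M =  7 → H
  i=31: R-B = 16 → Q
  i=32: W-G = 16 → Q
  i=33: L-J =  2 → C
  i=34: N-U = 19 → T
  shifts repeat with period 6: HQQCTZ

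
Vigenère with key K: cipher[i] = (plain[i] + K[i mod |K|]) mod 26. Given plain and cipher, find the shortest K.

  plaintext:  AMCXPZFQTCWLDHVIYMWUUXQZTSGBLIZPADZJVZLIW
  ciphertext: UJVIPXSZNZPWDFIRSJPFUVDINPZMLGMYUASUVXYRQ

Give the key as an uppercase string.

UXTLAYNJ

  i= 0: U-A = 20 → U
  i= 1: J-M = 23 → X
  i= 2: V-C = 19 → T
  i= 3: I-X = 11 → L
  i= 4: P-P =  0 → A
  i= 5: X-Z = 24 → Y
  i= 6: S-F = 13 → N
  i= 7: Z-Q =  9 → J
  i= 8: N-T = 20 → U
  i= 9: Z-C = 23 → X
  i=10: P-W = 19 → T
  i=11: W-L = 11 → L
  i=12: D-D =  0 → A
  i=13: F-H = 24 → Y
  i=14: I-V = 13 → N
  i=15: R-I =  9 → J
  i=16: S-Y = 20 → U
  i=17: J-M = 23 → X
  i=18: P-W = 19 → T
  i=19: F-U = 11 → L
  i=20: U-U =  0 → A
  i=21: V-X = 24 → Y
  i=22: D-Q = 13 → N
  i=23: I-Z =  9 → J
  i=24: N-T = 20 → U
  i=25: P-S = 23 → X
  i=26: Z-G = 19 → T
  i=27: M-B = 11 → L
  i=28: L-L =  0 → A
  i=29: G-I = 24 → Y
  i=30: M-Z = 13 → N
  i=31: Y-P =  9 → J
  i=32: U-A = 20 → U
  i=33: A-D = 23 → X
  i=34: S-Z = 19 → T
  i=35: U-J = 11 → L
  i=36: V-V =  0 → A
  i=37: X-Z = 24 → Y
  i=38: Y-L = 13 → N
  i=39: R-I =  9 → J
  i=40: Q-W = 20 → U
  shifts repeat with period 8: UXTLAYNJ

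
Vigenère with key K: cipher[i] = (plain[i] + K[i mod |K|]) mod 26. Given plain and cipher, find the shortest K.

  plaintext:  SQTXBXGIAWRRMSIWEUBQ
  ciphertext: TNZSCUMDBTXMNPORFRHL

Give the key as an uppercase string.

BXGV

  i= 0: T-S =  1 → B
  i= 1: N-Q = 23 → X
  i= 2: Z-T =  6 → G
  i= 3: S-X = 21 → V
  i= 4: C-B =  1 → B
  i= 5: U-X = 23 → X
  i= 6: M-G =  6 → G
  i= 7: D-I = 21 → V
  i= 8: B-A =  1 → B
  i= 9: T-W = 23 → X
  i=10: X-R =  6 → G
  i=11: M-R = 21 → V
  i=12: N-M =  1 → B
  i=13: P-S = 23 → X
  i=14: O-I =  6 → G
  i=15: R-W = 21 → V
  i=16: F-E =  1 → B
  i=17: R-U = 23 → X
  i=18: H-B =  6 → G
  i=19: L-Q = 21 → V
  shifts repeat with period 4: BXGV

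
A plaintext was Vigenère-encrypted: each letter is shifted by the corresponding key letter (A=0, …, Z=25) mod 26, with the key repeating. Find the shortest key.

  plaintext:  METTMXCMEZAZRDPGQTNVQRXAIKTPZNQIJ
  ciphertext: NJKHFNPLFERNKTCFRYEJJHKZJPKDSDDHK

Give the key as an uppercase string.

BFROTQNZ

  i= 0: N-M =  1 → B
  i= 1: J-E =  5 → F
  i= 2: K-T = 17 → R
  i= 3: H-T = 14 → O
  i= 4: F-M = 19 → T
  i= 5: N-X = 16 → Q
  i= 6: P-C = 13 → N
  i= 7: L-M = 25 → Z
  i= 8: F-E =  1 → B
  i= 9: E-Z =  5 → F
  i=10: R-A = 17 → R
  i=11: N-Z = 14 → O
  i=12: K-R = 19 → T
  i=13: T-D = 16 → Q
  i=14: C-P = 13 → N
  i=15: F-G = 25 → Z
  i=16: R-Q =  1 → B
  i=17: Y-T =  5 → F
  i=18: E-N = 17 → R
  i=19: J-V = 14 → O
  i=20: J-Q = 19 → T
  i=21: H-R = 16 → Q
  i=22: K-X = 13 → N
  i=23: Z-A = 25 → Z
  i=24: J-I =  1 → B
  i=25: P-K =  5 → F
  i=26: K-T = 17 → R
  i=27: D-P = 14 → O
  i=28: S-Z = 19 → T
  i=29: D-N = 16 → Q
  i=30: D-Q = 13 → N
  i=31: H-I = 25 → Z
  i=32: K-J =  1 → B
  shifts repeat with period 8: BFROTQNZ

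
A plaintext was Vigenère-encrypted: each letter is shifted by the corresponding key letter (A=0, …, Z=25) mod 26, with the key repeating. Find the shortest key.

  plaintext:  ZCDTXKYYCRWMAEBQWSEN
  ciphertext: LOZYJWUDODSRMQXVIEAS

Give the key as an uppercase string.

  i= 0: L-Z = 12 → M
  i= 1: O-C = 12 → M
  i= 2: Z-D = 22 → W
  i= 3: Y-T =  5 → F
  i= 4: J-X = 12 → M
  i= 5: W-K = 12 → M
  i= 6: U-Y = 22 → W
  i= 7: D-Y =  5 → F
  i= 8: O-C = 12 → M
  i= 9: D-R = 12 → M
  i=10: S-W = 22 → W
  i=11: R-M =  5 → F
  i=12: M-A = 12 → M
  i=13: Q-E = 12 → M
  i=14: X-B = 22 → W
  i=15: V-Q =  5 → F
  i=16: I-W = 12 → M
  i=17: E-S = 12 → M
  i=18: A-E = 22 → W
  i=19: S-N =  5 → F
  shifts repeat with period 4: MMWF

MMWF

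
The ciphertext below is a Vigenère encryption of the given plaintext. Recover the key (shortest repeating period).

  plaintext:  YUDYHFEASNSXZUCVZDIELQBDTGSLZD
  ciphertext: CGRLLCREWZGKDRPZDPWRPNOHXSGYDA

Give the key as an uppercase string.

EMONEXNE

  i= 0: C-Y =  4 → E
  i= 1: G-U = 12 → M
  i= 2: R-D = 14 → O
  i= 3: L-Y = 13 → N
  i= 4: L-H =  4 → E
  i= 5: C-F = 23 → X
  i= 6: R-E = 13 → N
  i= 7: E-A =  4 → E
  i= 8: W-S =  4 → E
  i= 9: Z-N = 12 → M
  i=10: G-S = 14 → O
  i=11: K-X = 13 → N
  i=12: D-Z =  4 → E
  i=13: R-U = 23 → X
  i=14: P-C = 13 → N
  i=15: Z-V =  4 → E
  i=16: D-Z =  4 → E
  i=17: P-D = 12 → M
  i=18: W-I = 14 → O
  i=19: R-E = 13 → N
  i=20: P-L =  4 → E
  i=21: N-Q = 23 → X
  i=22: O-B = 13 → N
  i=23: H-D =  4 → E
  i=24: X-T =  4 → E
  i=25: S-G = 12 → M
  i=26: G-S = 14 → O
  i=27: Y-L = 13 → N
  i=28: D-Z =  4 → E
  i=29: A-D = 23 → X
  shifts repeat with period 8: EMONEXNE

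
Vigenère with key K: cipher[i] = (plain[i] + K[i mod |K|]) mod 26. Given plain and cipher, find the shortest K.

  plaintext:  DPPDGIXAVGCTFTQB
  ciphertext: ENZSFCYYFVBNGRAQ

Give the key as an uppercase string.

  i= 0: E-D =  1 → B
  i= 1: N-P = 24 → Y
  i= 2: Z-P = 10 → K
  i= 3: S-D = 15 → P
  i= 4: F-G = 25 → Z
  i= 5: C-I = 20 → U
  i= 6: Y-X =  1 → B
  i= 7: Y-A = 24 → Y
  i= 8: F-V = 10 → K
  i= 9: V-G = 15 → P
  i=10: B-C = 25 → Z
  i=11: N-T = 20 → U
  i=12: G-F =  1 → B
  i=13: R-T = 24 → Y
  i=14: A-Q = 10 → K
  i=15: Q-B = 15 → P
  shifts repeat with period 6: BYKPZU

BYKPZU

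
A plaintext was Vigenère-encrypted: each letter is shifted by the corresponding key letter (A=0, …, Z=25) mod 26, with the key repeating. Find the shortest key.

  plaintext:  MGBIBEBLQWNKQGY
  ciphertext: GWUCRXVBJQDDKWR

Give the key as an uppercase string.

  i= 0: G-M = 20 → U
  i= 1: W-G = 16 → Q
  i= 2: U-B = 19 → T
  i= 3: C-I = 20 → U
  i= 4: R-B = 16 → Q
  i= 5: X-E = 19 → T
  i= 6: V-B = 20 → U
  i= 7: B-L = 16 → Q
  i= 8: J-Q = 19 → T
  i= 9: Q-W = 20 → U
  i=10: D-N = 16 → Q
  i=11: D-K = 19 → T
  i=12: K-Q = 20 → U
  i=13: W-G = 16 → Q
  i=14: R-Y = 19 → T
  shifts repeat with period 3: UQT

UQT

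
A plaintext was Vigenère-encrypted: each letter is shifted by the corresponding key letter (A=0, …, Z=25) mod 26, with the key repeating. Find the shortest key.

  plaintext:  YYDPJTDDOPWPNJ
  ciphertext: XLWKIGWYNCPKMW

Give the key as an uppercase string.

ZNTV

  i= 0: X-Y = 25 → Z
  i= 1: L-Y = 13 → N
  i= 2: W-D = 19 → T
  i= 3: K-P = 21 → V
  i= 4: I-J = 25 → Z
  i= 5: G-T = 13 → N
  i= 6: W-D = 19 → T
  i= 7: Y-D = 21 → V
  i= 8: N-O = 25 → Z
  i= 9: C-P = 13 → N
  i=10: P-W = 19 → T
  i=11: K-P = 21 → V
  i=12: M-N = 25 → Z
  i=13: W-J = 13 → N
  shifts repeat with period 4: ZNTV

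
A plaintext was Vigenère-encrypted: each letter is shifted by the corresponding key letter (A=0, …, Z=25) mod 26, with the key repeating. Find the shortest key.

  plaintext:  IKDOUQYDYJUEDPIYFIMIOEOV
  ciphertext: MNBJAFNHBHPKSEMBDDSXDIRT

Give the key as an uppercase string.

EDYVGPP

  i= 0: M-I =  4 → E
  i= 1: N-K =  3 → D
  i= 2: B-D = 24 → Y
  i= 3: J-O = 21 → V
  i= 4: A-U =  6 → G
  i= 5: F-Q = 15 → P
  i= 6: N-Y = 15 → P
  i= 7: H-D =  4 → E
  i= 8: B-Y =  3 → D
  i= 9: H-J = 24 → Y
  i=10: P-U = 21 → V
  i=11: K-E =  6 → G
  i=12: S-D = 15 → P
  i=13: E-P = 15 → P
  i=14: M-I =  4 → E
  i=15: B-Y =  3 → D
  i=16: D-F = 24 → Y
  i=17: D-I = 21 → V
  i=18: S-M =  6 → G
  i=19: X-I = 15 → P
  i=20: D-O = 15 → P
  i=21: I-E =  4 → E
  i=22: R-O =  3 → D
  i=23: T-V = 24 → Y
  shifts repeat with period 7: EDYVGPP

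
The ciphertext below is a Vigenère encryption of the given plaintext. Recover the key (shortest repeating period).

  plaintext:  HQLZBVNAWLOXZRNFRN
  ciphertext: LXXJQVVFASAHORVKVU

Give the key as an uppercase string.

  i= 0: L-H =  4 → E
  i= 1: X-Q =  7 → H
  i= 2: X-L = 12 → M
  i= 3: J-Z = 10 → K
  i= 4: Q-B = 15 → P
  i= 5: V-V =  0 → A
  i= 6: V-N =  8 → I
  i= 7: F-A =  5 → F
  i= 8: A-W =  4 → E
  i= 9: S-L =  7 → H
  i=10: A-O = 12 → M
  i=11: H-X = 10 → K
  i=12: O-Z = 15 → P
  i=13: R-R =  0 → A
  i=14: V-N =  8 → I
  i=15: K-F =  5 → F
  i=16: V-R =  4 → E
  i=17: U-N =  7 → H
  shifts repeat with period 8: EHMKPAIF

EHMKPAIF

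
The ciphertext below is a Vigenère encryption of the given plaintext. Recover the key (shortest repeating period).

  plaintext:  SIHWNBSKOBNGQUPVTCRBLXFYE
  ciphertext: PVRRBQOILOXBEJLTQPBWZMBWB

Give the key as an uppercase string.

XNKVOPWY

  i= 0: P-S = 23 → X
  i= 1: V-I = 13 → N
  i= 2: R-H = 10 → K
  i= 3: R-W = 21 → V
  i= 4: B-N = 14 → O
  i= 5: Q-B = 15 → P
  i= 6: O-S = 22 → W
  i= 7: I-K = 24 → Y
  i= 8: L-O = 23 → X
  i= 9: O-B = 13 → N
  i=10: X-N = 10 → K
  i=11: B-G = 21 → V
  i=12: E-Q = 14 → O
  i=13: J-U = 15 → P
  i=14: L-P = 22 → W
  i=15: T-V = 24 → Y
  i=16: Q-T = 23 → X
  i=17: P-C = 13 → N
  i=18: B-R = 10 → K
  i=19: W-B = 21 → V
  i=20: Z-L = 14 → O
  i=21: M-X = 15 → P
  i=22: B-F = 22 → W
  i=23: W-Y = 24 → Y
  i=24: B-E = 23 → X
  shifts repeat with period 8: XNKVOPWY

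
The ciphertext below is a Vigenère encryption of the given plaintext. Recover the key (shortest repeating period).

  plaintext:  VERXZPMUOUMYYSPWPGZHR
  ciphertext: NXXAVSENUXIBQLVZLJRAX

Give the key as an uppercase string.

  i= 0: N-V = 18 → S
  i= 1: X-E = 19 → T
  i= 2: X-R =  6 → G
  i= 3: A-X =  3 → D
  i= 4: V-Z = 22 → W
  i= 5: S-P =  3 → D
  i= 6: E-M = 18 → S
  i= 7: N-U = 19 → T
  i= 8: U-O =  6 → G
  i= 9: X-U =  3 → D
  i=10: I-M = 22 → W
  i=11: B-Y =  3 → D
  i=12: Q-Y = 18 → S
  i=13: L-S = 19 → T
  i=14: V-P =  6 → G
  i=15: Z-W =  3 → D
  i=16: L-P = 22 → W
  i=17: J-G =  3 → D
  i=18: R-Z = 18 → S
  i=19: A-H = 19 → T
  i=20: X-R =  6 → G
  shifts repeat with period 6: STGDWD

STGDWD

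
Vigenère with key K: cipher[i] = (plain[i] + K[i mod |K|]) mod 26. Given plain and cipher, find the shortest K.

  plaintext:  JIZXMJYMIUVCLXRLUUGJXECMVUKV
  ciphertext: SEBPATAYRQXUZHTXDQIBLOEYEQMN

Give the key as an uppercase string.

  i= 0: S-J =  9 → J
  i= 1: E-I = 22 → W
  i= 2: B-Z =  2 → C
  i= 3: P-X = 18 → S
  i= 4: A-M = 14 → O
  i= 5: T-J = 10 → K
  i= 6: A-Y =  2 → C
  i= 7: Y-M = 12 → M
  i= 8: R-I =  9 → J
  i= 9: Q-U = 22 → W
  i=10: X-V =  2 → C
  i=11: U-C = 18 → S
  i=12: Z-L = 14 → O
  i=13: H-X = 10 → K
  i=14: T-R =  2 → C
  i=15: X-L = 12 → M
  i=16: D-U =  9 → J
  i=17: Q-U = 22 → W
  i=18: I-G =  2 → C
  i=19: B-J = 18 → S
  i=20: L-X = 14 → O
  i=21: O-E = 10 → K
  i=22: E-C =  2 → C
  i=23: Y-M = 12 → M
  i=24: E-V =  9 → J
  i=25: Q-U = 22 → W
  i=26: M-K =  2 → C
  i=27: N-V = 18 → S
  shifts repeat with period 8: JWCSOKCM

JWCSOKCM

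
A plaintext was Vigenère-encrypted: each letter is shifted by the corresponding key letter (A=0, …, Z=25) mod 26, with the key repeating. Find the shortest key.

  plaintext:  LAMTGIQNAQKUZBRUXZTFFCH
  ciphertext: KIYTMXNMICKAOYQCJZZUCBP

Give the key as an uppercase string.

  i= 0: K-L = 25 → Z
  i= 1: I-A =  8 → I
  i= 2: Y-M = 12 → M
  i= 3: T-T =  0 → A
  i= 4: M-G =  6 → G
  i= 5: X-I = 15 → P
  i= 6: N-Q = 23 → X
  i= 7: M-N = 25 → Z
  i= 8: I-A =  8 → I
  i= 9: C-Q = 12 → M
  i=10: K-K =  0 → A
  i=11: A-U =  6 → G
  i=12: O-Z = 15 → P
  i=13: Y-B = 23 → X
  i=14: Q-R = 25 → Z
  i=15: C-U =  8 → I
  i=16: J-X = 12 → M
  i=17: Z-Z =  0 → A
  i=18: Z-T =  6 → G
  i=19: U-F = 15 → P
  i=20: C-F = 23 → X
  i=21: B-C = 25 → Z
  i=22: P-H =  8 → I
  shifts repeat with period 7: ZIMAGPX

ZIMAGPX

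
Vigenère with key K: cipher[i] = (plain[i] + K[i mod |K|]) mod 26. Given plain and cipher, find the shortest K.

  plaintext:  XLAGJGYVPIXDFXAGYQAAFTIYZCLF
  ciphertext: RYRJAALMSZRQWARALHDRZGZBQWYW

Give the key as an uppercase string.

  i= 0: R-X = 20 → U
  i= 1: Y-L = 13 → N
  i= 2: R-A = 17 → R
  i= 3: J-G =  3 → D
  i= 4: A-J = 17 → R
  i= 5: A-G = 20 → U
  i= 6: L-Y = 13 → N
  i= 7: M-V = 17 → R
  i= 8: S-P =  3 → D
  i= 9: Z-I = 17 → R
  i=10: R-X = 20 → U
  i=11: Q-D = 13 → N
  i=12: W-F = 17 → R
  i=13: A-X =  3 → D
  i=14: R-A = 17 → R
  i=15: A-G = 20 → U
  i=16: L-Y = 13 → N
  i=17: H-Q = 17 → R
  i=18: D-A =  3 → D
  i=19: R-A = 17 → R
  i=20: Z-F = 20 → U
  i=21: G-T = 13 → N
  i=22: Z-I = 17 → R
  i=23: B-Y =  3 → D
  i=24: Q-Z = 17 → R
  i=25: W-C = 20 → U
  i=26: Y-L = 13 → N
  i=27: W-F = 17 → R
  shifts repeat with period 5: UNRDR

UNRDR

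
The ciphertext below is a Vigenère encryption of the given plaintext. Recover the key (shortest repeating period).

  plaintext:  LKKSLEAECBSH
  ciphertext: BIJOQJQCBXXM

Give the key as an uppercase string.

QYZWFF

  i= 0: B-L = 16 → Q
  i= 1: I-K = 24 → Y
  i= 2: J-K = 25 → Z
  i= 3: O-S = 22 → W
  i= 4: Q-L =  5 → F
  i= 5: J-E =  5 → F
  i= 6: Q-A = 16 → Q
  i= 7: C-E = 24 → Y
  i= 8: B-C = 25 → Z
  i= 9: X-B = 22 → W
  i=10: X-S =  5 → F
  i=11: M-H =  5 → F
  shifts repeat with period 6: QYZWFF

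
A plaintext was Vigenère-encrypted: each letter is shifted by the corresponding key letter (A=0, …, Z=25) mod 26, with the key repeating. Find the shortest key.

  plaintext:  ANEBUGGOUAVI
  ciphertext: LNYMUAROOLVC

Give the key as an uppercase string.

  i= 0: L-A = 11 → L
  i= 1: N-N =  0 → A
  i= 2: Y-E = 20 → U
  i= 3: M-B = 11 → L
  i= 4: U-U =  0 → A
  i= 5: A-G = 20 → U
  i= 6: R-G = 11 → L
  i= 7: O-O =  0 → A
  i= 8: O-U = 20 → U
  i= 9: L-A = 11 → L
  i=10: V-V =  0 → A
  i=11: C-I = 20 → U
  shifts repeat with period 3: LAU

LAU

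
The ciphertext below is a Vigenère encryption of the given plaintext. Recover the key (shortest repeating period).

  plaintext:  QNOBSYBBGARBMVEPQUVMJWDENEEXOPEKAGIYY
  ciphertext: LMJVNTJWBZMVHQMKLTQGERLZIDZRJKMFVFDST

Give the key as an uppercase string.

  i= 0: L-Q = 21 → V
  i= 1: M-N = 25 → Z
  i= 2: J-O = 21 → V
  i= 3: V-B = 20 → U
  i= 4: N-S = 21 → V
  i= 5: T-Y = 21 → V
  i= 6: J-B =  8 → I
  i= 7: W-B = 21 → V
  i= 8: B-G = 21 → V
  i= 9: Z-A = 25 → Z
  i=10: M-R = 21 → V
  i=11: V-B = 20 → U
  i=12: H-M = 21 → V
  i=13: Q-V = 21 → V
  i=14: M-E =  8 → I
  i=15: K-P = 21 → V
  i=16: L-Q = 21 → V
  i=17: T-U = 25 → Z
  i=18: Q-V = 21 → V
  i=19: G-M = 20 → U
  i=20: E-J = 21 → V
  i=21: R-W = 21 → V
  i=22: L-D =  8 → I
  i=23: Z-E = 21 → V
  i=24: I-N = 21 → V
  i=25: D-E = 25 → Z
  i=26: Z-E = 21 → V
  i=27: R-X = 20 → U
  i=28: J-O = 21 → V
  i=29: K-P = 21 → V
  i=30: M-E =  8 → I
  i=31: F-K = 21 → V
  i=32: V-A = 21 → V
  i=33: F-G = 25 → Z
  i=34: D-I = 21 → V
  i=35: S-Y = 20 → U
  i=36: T-Y = 21 → V
  shifts repeat with period 8: VZVUVVIV

VZVUVVIV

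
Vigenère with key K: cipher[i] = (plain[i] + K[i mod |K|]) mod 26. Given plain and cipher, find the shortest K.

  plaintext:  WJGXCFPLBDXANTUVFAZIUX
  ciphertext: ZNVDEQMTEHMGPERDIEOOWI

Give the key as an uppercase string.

DEPGCLXI

  i= 0: Z-W =  3 → D
  i= 1: N-J =  4 → E
  i= 2: V-G = 15 → P
  i= 3: D-X =  6 → G
  i= 4: E-C =  2 → C
  i= 5: Q-F = 11 → L
  i= 6: M-P = 23 → X
  i= 7: T-L =  8 → I
  i= 8: E-B =  3 → D
  i= 9: H-D =  4 → E
  i=10: M-X = 15 → P
  i=11: G-A =  6 → G
  i=12: P-N =  2 → C
  i=13: E-T = 11 → L
  i=14: R-U = 23 → X
  i=15: D-V =  8 → I
  i=16: I-F =  3 → D
  i=17: E-A =  4 → E
  i=18: O-Z = 15 → P
  i=19: O-I =  6 → G
  i=20: W-U =  2 → C
  i=21: I-X = 11 → L
  shifts repeat with period 8: DEPGCLXI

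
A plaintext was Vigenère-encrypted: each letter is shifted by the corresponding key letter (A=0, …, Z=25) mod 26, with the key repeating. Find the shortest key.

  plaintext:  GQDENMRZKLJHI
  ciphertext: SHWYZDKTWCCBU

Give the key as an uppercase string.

  i= 0: S-G = 12 → M
  i= 1: H-Q = 17 → R
  i= 2: W-D = 19 → T
  i= 3: Y-E = 20 → U
  i= 4: Z-N = 12 → M
  i= 5: D-M = 17 → R
  i= 6: K-R = 19 → T
  i= 7: T-Z = 20 → U
  i= 8: W-K = 12 → M
  i= 9: C-L = 17 → R
  i=10: C-J = 19 → T
  i=11: B-H = 20 → U
  i=12: U-I = 12 → M
  shifts repeat with period 4: MRTU

MRTU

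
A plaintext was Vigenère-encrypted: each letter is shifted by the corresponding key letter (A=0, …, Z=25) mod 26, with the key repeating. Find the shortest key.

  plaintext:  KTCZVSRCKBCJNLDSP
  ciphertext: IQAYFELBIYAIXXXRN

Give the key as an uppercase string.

  i= 0: I-K = 24 → Y
  i= 1: Q-T = 23 → X
  i= 2: A-C = 24 → Y
  i= 3: Y-Z = 25 → Z
  i= 4: F-V = 10 → K
  i= 5: E-S = 12 → M
  i= 6: L-R = 20 → U
  i= 7: B-C = 25 → Z
  i= 8: I-K = 24 → Y
  i= 9: Y-B = 23 → X
  i=10: A-C = 24 → Y
  i=11: I-J = 25 → Z
  i=12: X-N = 10 → K
  i=13: X-L = 12 → M
  i=14: X-D = 20 → U
  i=15: R-S = 25 → Z
  i=16: N-P = 24 → Y
  shifts repeat with period 8: YXYZKMUZ

YXYZKMUZ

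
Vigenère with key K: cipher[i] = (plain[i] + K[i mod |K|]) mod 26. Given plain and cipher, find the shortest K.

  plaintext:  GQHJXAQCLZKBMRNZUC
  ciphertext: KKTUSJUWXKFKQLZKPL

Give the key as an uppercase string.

EUMLVJ

  i= 0: K-G =  4 → E
  i= 1: K-Q = 20 → U
  i= 2: T-H = 12 → M
  i= 3: U-J = 11 → L
  i= 4: S-X = 21 → V
  i= 5: J-A =  9 → J
  i= 6: U-Q =  4 → E
  i= 7: W-C = 20 → U
  i= 8: X-L = 12 → M
  i= 9: K-Z = 11 → L
  i=10: F-K = 21 → V
  i=11: K-B =  9 → J
  i=12: Q-M =  4 → E
  i=13: L-R = 20 → U
  i=14: Z-N = 12 → M
  i=15: K-Z = 11 → L
  i=16: P-U = 21 → V
  i=17: L-C =  9 → J
  shifts repeat with period 6: EUMLVJ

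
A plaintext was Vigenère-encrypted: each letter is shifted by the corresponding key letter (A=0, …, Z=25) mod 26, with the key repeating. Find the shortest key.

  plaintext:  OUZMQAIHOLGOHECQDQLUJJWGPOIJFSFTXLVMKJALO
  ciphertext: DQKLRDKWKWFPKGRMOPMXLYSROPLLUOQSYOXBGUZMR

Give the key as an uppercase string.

  i= 0: D-O = 15 → P
  i= 1: Q-U = 22 → W
  i= 2: K-Z = 11 → L
  i= 3: L-M = 25 → Z
  i= 4: R-Q =  1 → B
  i= 5: D-A =  3 → D
  i= 6: K-I =  2 → C
  i= 7: W-H = 15 → P
  i= 8: K-O = 22 → W
  i= 9: W-L = 11 → L
  i=10: F-G = 25 → Z
  i=11: P-O =  1 → B
  i=12: K-H =  3 → D
  i=13: G-E =  2 → C
  i=14: R-C = 15 → P
  i=15: M-Q = 22 → W
  i=16: O-D = 11 → L
  i=17: P-Q = 25 → Z
  i=18: M-L =  1 → B
  i=19: X-U =  3 → D
  i=20: L-J =  2 → C
  i=21: Y-J = 15 → P
  i=22: S-W = 22 → W
  i=23: R-G = 11 → L
  i=24: O-P = 25 → Z
  i=25: P-O =  1 → B
  i=26: L-I =  3 → D
  i=27: L-J =  2 → C
  i=28: U-F = 15 → P
  i=29: O-S = 22 → W
  i=30: Q-F = 11 → L
  i=31: S-T = 25 → Z
  i=32: Y-X =  1 → B
  i=33: O-L =  3 → D
  i=34: X-V =  2 → C
  i=35: B-M = 15 → P
  i=36: G-K = 22 → W
  i=37: U-J = 11 → L
  i=38: Z-A = 25 → Z
  i=39: M-L =  1 → B
  i=40: R-O =  3 → D
  shifts repeat with period 7: PWLZBDC

PWLZBDC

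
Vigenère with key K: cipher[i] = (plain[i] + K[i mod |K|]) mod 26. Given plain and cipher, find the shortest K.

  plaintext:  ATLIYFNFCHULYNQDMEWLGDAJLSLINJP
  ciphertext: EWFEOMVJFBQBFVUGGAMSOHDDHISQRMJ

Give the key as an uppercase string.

  i= 0: E-A =  4 → E
  i= 1: W-T =  3 → D
  i= 2: F-L = 20 → U
  i= 3: E-I = 22 → W
  i= 4: O-Y = 16 → Q
  i= 5: M-F =  7 → H
  i= 6: V-N =  8 → I
  i= 7: J-F =  4 → E
  i= 8: F-C =  3 → D
  i= 9: B-H = 20 → U
  i=10: Q-U = 22 → W
  i=11: B-L = 16 → Q
  i=12: F-Y =  7 → H
  i=13: V-N =  8 → I
  i=14: U-Q =  4 → E
  i=15: G-D =  3 → D
  i=16: G-M = 20 → U
  i=17: A-E = 22 → W
  i=18: M-W = 16 → Q
  i=19: S-L =  7 → H
  i=20: O-G =  8 → I
  i=21: H-D =  4 → E
  i=22: D-A =  3 → D
  i=23: D-J = 20 → U
  i=24: H-L = 22 → W
  i=25: I-S = 16 → Q
  i=26: S-L =  7 → H
  i=27: Q-I =  8 → I
  i=28: R-N =  4 → E
  i=29: M-J =  3 → D
  i=30: J-P = 20 → U
  shifts repeat with period 7: EDUWQHI

EDUWQHI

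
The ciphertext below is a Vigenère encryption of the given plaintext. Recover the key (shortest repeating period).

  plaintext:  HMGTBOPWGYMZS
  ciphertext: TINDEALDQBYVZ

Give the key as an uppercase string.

  i= 0: T-H = 12 → M
  i= 1: I-M = 22 → W
  i= 2: N-G =  7 → H
  i= 3: D-T = 10 → K
  i= 4: E-B =  3 → D
  i= 5: A-O = 12 → M
  i= 6: L-P = 22 → W
  i= 7: D-W =  7 → H
  i= 8: Q-G = 10 → K
  i= 9: B-Y =  3 → D
  i=10: Y-M = 12 → M
  i=11: V-Z = 22 → W
  i=12: Z-S =  7 → H
  shifts repeat with period 5: MWHKD

MWHKD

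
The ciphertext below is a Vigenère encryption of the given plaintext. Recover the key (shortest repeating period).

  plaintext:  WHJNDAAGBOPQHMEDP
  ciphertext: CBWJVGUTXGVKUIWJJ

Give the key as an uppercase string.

GUNWS

  i= 0: C-W =  6 → G
  i= 1: B-H = 20 → U
  i= 2: W-J = 13 → N
  i= 3: J-N = 22 → W
  i= 4: V-D = 18 → S
  i= 5: G-A =  6 → G
  i= 6: U-A = 20 → U
  i= 7: T-G = 13 → N
  i= 8: X-B = 22 → W
  i= 9: G-O = 18 → S
  i=10: V-P =  6 → G
  i=11: K-Q = 20 → U
  i=12: U-H = 13 → N
  i=13: I-M = 22 → W
  i=14: W-E = 18 → S
  i=15: J-D =  6 → G
  i=16: J-P = 20 → U
  shifts repeat with period 5: GUNWS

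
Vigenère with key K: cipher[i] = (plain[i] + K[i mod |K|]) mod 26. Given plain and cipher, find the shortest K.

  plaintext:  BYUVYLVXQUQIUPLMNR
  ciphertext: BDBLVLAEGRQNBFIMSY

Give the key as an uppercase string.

  i= 0: B-B =  0 → A
  i= 1: D-Y =  5 → F
  i= 2: B-U =  7 → H
  i= 3: L-V = 16 → Q
  i= 4: V-Y = 23 → X
  i= 5: L-L =  0 → A
  i= 6: A-V =  5 → F
  i= 7: E-X =  7 → H
  i= 8: G-Q = 16 → Q
  i= 9: R-U = 23 → X
  i=10: Q-Q =  0 → A
  i=11: N-I =  5 → F
  i=12: B-U =  7 → H
  i=13: F-P = 16 → Q
  i=14: I-L = 23 → X
  i=15: M-M =  0 → A
  i=16: S-N =  5 → F
  i=17: Y-R =  7 → H
  shifts repeat with period 5: AFHQX

AFHQX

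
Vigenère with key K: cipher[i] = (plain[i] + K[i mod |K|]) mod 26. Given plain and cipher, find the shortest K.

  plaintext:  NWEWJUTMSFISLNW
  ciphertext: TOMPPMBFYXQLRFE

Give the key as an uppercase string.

GSIT

  i= 0: T-N =  6 → G
  i= 1: O-W = 18 → S
  i= 2: M-E =  8 → I
  i= 3: P-W = 19 → T
  i= 4: P-J =  6 → G
  i= 5: M-U = 18 → S
  i= 6: B-T =  8 → I
  i= 7: F-M = 19 → T
  i= 8: Y-S =  6 → G
  i= 9: X-F = 18 → S
  i=10: Q-I =  8 → I
  i=11: L-S = 19 → T
  i=12: R-L =  6 → G
  i=13: F-N = 18 → S
  i=14: E-W =  8 → I
  shifts repeat with period 4: GSIT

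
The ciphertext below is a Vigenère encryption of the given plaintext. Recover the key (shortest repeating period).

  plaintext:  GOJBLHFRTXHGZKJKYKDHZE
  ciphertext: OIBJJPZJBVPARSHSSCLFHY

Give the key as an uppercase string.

  i= 0: O-G =  8 → I
  i= 1: I-O = 20 → U
  i= 2: B-J = 18 → S
  i= 3: J-B =  8 → I
  i= 4: J-L = 24 → Y
  i= 5: P-H =  8 → I
  i= 6: Z-F = 20 → U
  i= 7: J-R = 18 → S
  i= 8: B-T =  8 → I
  i= 9: V-X = 24 → Y
  i=10: P-H =  8 → I
  i=11: A-G = 20 → U
  i=12: R-Z = 18 → S
  i=13: S-K =  8 → I
  i=14: H-J = 24 → Y
  i=15: S-K =  8 → I
  i=16: S-Y = 20 → U
  i=17: C-K = 18 → S
  i=18: L-D =  8 → I
  i=19: F-H = 24 → Y
  i=20: H-Z =  8 → I
  i=21: Y-E = 20 → U
  shifts repeat with period 5: IUSIY

IUSIY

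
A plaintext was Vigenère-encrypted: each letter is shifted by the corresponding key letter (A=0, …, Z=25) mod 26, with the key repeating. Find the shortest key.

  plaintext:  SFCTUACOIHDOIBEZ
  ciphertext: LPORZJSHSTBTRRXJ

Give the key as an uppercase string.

  i= 0: L-S = 19 → T
  i= 1: P-F = 10 → K
  i= 2: O-C = 12 → M
  i= 3: R-T = 24 → Y
  i= 4: Z-U =  5 → F
  i= 5: J-A =  9 → J
  i= 6: S-C = 16 → Q
  i= 7: H-O = 19 → T
  i= 8: S-I = 10 → K
  i= 9: T-H = 12 → M
  i=10: B-D = 24 → Y
  i=11: T-O =  5 → F
  i=12: R-I =  9 → J
  i=13: R-B = 16 → Q
  i=14: X-E = 19 → T
  i=15: J-Z = 10 → K
  shifts repeat with period 7: TKMYFJQ

TKMYFJQ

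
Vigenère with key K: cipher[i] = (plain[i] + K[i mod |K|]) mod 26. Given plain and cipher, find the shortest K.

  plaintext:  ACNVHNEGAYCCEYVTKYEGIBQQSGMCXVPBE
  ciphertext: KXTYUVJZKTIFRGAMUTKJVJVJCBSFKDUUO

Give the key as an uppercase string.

KVGDNIFT

  i= 0: K-A = 10 → K
  i= 1: X-C = 21 → V
  i= 2: T-N =  6 → G
  i= 3: Y-V =  3 → D
  i= 4: U-H = 13 → N
  i= 5: V-N =  8 → I
  i= 6: J-E =  5 → F
  i= 7: Z-G = 19 → T
  i= 8: K-A = 10 → K
  i= 9: T-Y = 21 → V
  i=10: I-C =  6 → G
  i=11: F-C =  3 → D
  i=12: R-E = 13 → N
  i=13: G-Y =  8 → I
  i=14: A-V =  5 → F
  i=15: M-T = 19 → T
  i=16: U-K = 10 → K
  i=17: T-Y = 21 → V
  i=18: K-E =  6 → G
  i=19: J-G =  3 → D
  i=20: V-I = 13 → N
  i=21: J-B =  8 → I
  i=22: V-Q =  5 → F
  i=23: J-Q = 19 → T
  i=24: C-S = 10 → K
  i=25: B-G = 21 → V
  i=26: S-M =  6 → G
  i=27: F-C =  3 → D
  i=28: K-X = 13 → N
  i=29: D-V =  8 → I
  i=30: U-P =  5 → F
  i=31: U-B = 19 → T
  i=32: O-E = 10 → K
  shifts repeat with period 8: KVGDNIFT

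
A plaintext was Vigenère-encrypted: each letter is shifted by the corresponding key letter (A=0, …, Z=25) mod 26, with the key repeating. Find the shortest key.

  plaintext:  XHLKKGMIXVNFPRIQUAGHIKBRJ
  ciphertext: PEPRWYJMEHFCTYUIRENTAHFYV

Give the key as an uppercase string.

  i= 0: P-X = 18 → S
  i= 1: E-H = 23 → X
  i= 2: P-L =  4 → E
  i= 3: R-K =  7 → H
  i= 4: W-K = 12 → M
  i= 5: Y-G = 18 → S
  i= 6: J-M = 23 → X
  i= 7: M-I =  4 → E
  i= 8: E-X =  7 → H
  i= 9: H-V = 12 → M
  i=10: F-N = 18 → S
  i=11: C-F = 23 → X
  i=12: T-P =  4 → E
  i=13: Y-R =  7 → H
  i=14: U-I = 12 → M
  i=15: I-Q = 18 → S
  i=16: R-U = 23 → X
  i=17: E-A =  4 → E
  i=18: N-G =  7 → H
  i=19: T-H = 12 → M
  i=20: A-I = 18 → S
  i=21: H-K = 23 → X
  i=22: F-B =  4 → E
  i=23: Y-R =  7 → H
  i=24: V-J = 12 → M
  shifts repeat with period 5: SXEHM

SXEHM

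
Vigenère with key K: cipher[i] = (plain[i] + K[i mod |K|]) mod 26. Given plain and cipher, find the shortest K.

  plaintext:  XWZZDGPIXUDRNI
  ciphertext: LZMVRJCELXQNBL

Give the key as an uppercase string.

  i= 0: L-X = 14 → O
  i= 1: Z-W =  3 → D
  i= 2: M-Z = 13 → N
  i= 3: V-Z = 22 → W
  i= 4: R-D = 14 → O
  i= 5: J-G =  3 → D
  i= 6: C-P = 13 → N
  i= 7: E-I = 22 → W
  i= 8: L-X = 14 → O
  i= 9: X-U =  3 → D
  i=10: Q-D = 13 → N
  i=11: N-R = 22 → W
  i=12: B-N = 14 → O
  i=13: L-I =  3 → D
  shifts repeat with period 4: ODNW

ODNW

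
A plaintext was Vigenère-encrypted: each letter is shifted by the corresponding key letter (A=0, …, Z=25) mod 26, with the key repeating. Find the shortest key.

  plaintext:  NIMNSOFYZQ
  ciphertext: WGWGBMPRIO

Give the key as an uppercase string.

  i= 0: W-N =  9 → J
  i= 1: G-I = 24 → Y
  i= 2: W-M = 10 → K
  i= 3: G-N = 19 → T
  i= 4: B-S =  9 → J
  i= 5: M-O = 24 → Y
  i= 6: P-F = 10 → K
  i= 7: R-Y = 19 → T
  i= 8: I-Z =  9 → J
  i= 9: O-Q = 24 → Y
  shifts repeat with period 4: JYKT

JYKT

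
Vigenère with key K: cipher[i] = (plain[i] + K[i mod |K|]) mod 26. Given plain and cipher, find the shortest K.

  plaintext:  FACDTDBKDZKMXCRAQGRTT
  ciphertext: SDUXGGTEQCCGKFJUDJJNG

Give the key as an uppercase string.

  i= 0: S-F = 13 → N
  i= 1: D-A =  3 → D
  i= 2: U-C = 18 → S
  i= 3: X-D = 20 → U
  i= 4: G-T = 13 → N
  i= 5: G-D =  3 → D
  i= 6: T-B = 18 → S
  i= 7: E-K = 20 → U
  i= 8: Q-D = 13 → N
  i= 9: C-Z =  3 → D
  i=10: C-K = 18 → S
  i=11: G-M = 20 → U
  i=12: K-X = 13 → N
  i=13: F-C =  3 → D
  i=14: J-R = 18 → S
  i=15: U-A = 20 → U
  i=16: D-Q = 13 → N
  i=17: J-G =  3 → D
  i=18: J-R = 18 → S
  i=19: N-T = 20 → U
  i=20: G-T = 13 → N
  shifts repeat with period 4: NDSU

NDSU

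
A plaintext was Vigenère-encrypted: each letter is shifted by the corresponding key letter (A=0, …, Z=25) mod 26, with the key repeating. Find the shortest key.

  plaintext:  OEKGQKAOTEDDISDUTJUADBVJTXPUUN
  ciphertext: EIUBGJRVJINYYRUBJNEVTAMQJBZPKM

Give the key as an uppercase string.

QEKVQZRH

  i= 0: E-O = 16 → Q
  i= 1: I-E =  4 → E
  i= 2: U-K = 10 → K
  i= 3: B-G = 21 → V
  i= 4: G-Q = 16 → Q
  i= 5: J-K = 25 → Z
  i= 6: R-A = 17 → R
  i= 7: V-O =  7 → H
  i= 8: J-T = 16 → Q
  i= 9: I-E =  4 → E
  i=10: N-D = 10 → K
  i=11: Y-D = 21 → V
  i=12: Y-I = 16 → Q
  i=13: R-S = 25 → Z
  i=14: U-D = 17 → R
  i=15: B-U =  7 → H
  i=16: J-T = 16 → Q
  i=17: N-J =  4 → E
  i=18: E-U = 10 → K
  i=19: V-A = 21 → V
  i=20: T-D = 16 → Q
  i=21: A-B = 25 → Z
  i=22: M-V = 17 → R
  i=23: Q-J =  7 → H
  i=24: J-T = 16 → Q
  i=25: B-X =  4 → E
  i=26: Z-P = 10 → K
  i=27: P-U = 21 → V
  i=28: K-U = 16 → Q
  i=29: M-N = 25 → Z
  shifts repeat with period 8: QEKVQZRH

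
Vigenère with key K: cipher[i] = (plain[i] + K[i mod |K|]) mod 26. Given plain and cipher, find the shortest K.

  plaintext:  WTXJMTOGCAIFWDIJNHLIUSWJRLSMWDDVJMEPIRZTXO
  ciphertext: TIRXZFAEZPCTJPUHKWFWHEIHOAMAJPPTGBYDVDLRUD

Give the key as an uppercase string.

XPUONMMY

  i= 0: T-W = 23 → X
  i= 1: I-T = 15 → P
  i= 2: R-X = 20 → U
  i= 3: X-J = 14 → O
  i= 4: Z-M = 13 → N
  i= 5: F-T = 12 → M
  i= 6: A-O = 12 → M
  i= 7: E-G = 24 → Y
  i= 8: Z-C = 23 → X
  i= 9: P-A = 15 → P
  i=10: C-I = 20 → U
  i=11: T-F = 14 → O
  i=12: J-W = 13 → N
  i=13: P-D = 12 → M
  i=14: U-I = 12 → M
  i=15: H-J = 24 → Y
  i=16: K-N = 23 → X
  i=17: W-H = 15 → P
  i=18: F-L = 20 → U
  i=19: W-I = 14 → O
  i=20: H-U = 13 → N
  i=21: E-S = 12 → M
  i=22: I-W = 12 → M
  i=23: H-J = 24 → Y
  i=24: O-R = 23 → X
  i=25: A-L = 15 → P
  i=26: M-S = 20 → U
  i=27: A-M = 14 → O
  i=28: J-W = 13 → N
  i=29: P-D = 12 → M
  i=30: P-D = 12 → M
  i=31: T-V = 24 → Y
  i=32: G-J = 23 → X
  i=33: B-M = 15 → P
  i=34: Y-E = 20 → U
  i=35: D-P = 14 → O
  i=36: V-I = 13 → N
  i=37: D-R = 12 → M
  i=38: L-Z = 12 → M
  i=39: R-T = 24 → Y
  i=40: U-X = 23 → X
  i=41: D-O = 15 → P
  shifts repeat with period 8: XPUONMMY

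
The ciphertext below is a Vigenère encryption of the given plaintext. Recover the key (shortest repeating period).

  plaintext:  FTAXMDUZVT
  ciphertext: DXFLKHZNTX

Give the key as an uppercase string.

  i= 0: D-F = 24 → Y
  i= 1: X-T =  4 → E
  i= 2: F-A =  5 → F
  i= 3: L-X = 14 → O
  i= 4: K-M = 24 → Y
  i= 5: H-D =  4 → E
  i= 6: Z-U =  5 → F
  i= 7: N-Z = 14 → O
  i= 8: T-V = 24 → Y
  i= 9: X-T =  4 → E
  shifts repeat with period 4: YEFO

YEFO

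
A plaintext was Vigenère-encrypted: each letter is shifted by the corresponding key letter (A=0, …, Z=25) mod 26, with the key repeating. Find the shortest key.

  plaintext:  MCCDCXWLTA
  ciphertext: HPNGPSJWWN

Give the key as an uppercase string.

  i= 0: H-M = 21 → V
  i= 1: P-C = 13 → N
  i= 2: N-C = 11 → L
  i= 3: G-D =  3 → D
  i= 4: P-C = 13 → N
  i= 5: S-X = 21 → V
  i= 6: J-W = 13 → N
  i= 7: W-L = 11 → L
  i= 8: W-T =  3 → D
  i= 9: N-A = 13 → N
  shifts repeat with period 5: VNLDN

VNLDN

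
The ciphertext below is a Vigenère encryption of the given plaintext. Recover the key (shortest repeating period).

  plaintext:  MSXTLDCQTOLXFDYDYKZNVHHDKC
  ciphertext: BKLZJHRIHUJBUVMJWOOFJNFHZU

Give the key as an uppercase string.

  i= 0: B-M = 15 → P
  i= 1: K-S = 18 → S
  i= 2: L-X = 14 → O
  i= 3: Z-T =  6 → G
  i= 4: J-L = 24 → Y
  i= 5: H-D =  4 → E
  i= 6: R-C = 15 → P
  i= 7: I-Q = 18 → S
  i= 8: H-T = 14 → O
  i= 9: U-O =  6 → G
  i=10: J-L = 24 → Y
  i=11: B-X =  4 → E
  i=12: U-F = 15 → P
  i=13: V-D = 18 → S
  i=14: M-Y = 14 → O
  i=15: J-D =  6 → G
  i=16: W-Y = 24 → Y
  i=17: O-K =  4 → E
  i=18: O-Z = 15 → P
  i=19: F-N = 18 → S
  i=20: J-V = 14 → O
  i=21: N-H =  6 → G
  i=22: F-H = 24 → Y
  i=23: H-D =  4 → E
  i=24: Z-K = 15 → P
  i=25: U-C = 18 → S
  shifts repeat with period 6: PSOGYE

PSOGYE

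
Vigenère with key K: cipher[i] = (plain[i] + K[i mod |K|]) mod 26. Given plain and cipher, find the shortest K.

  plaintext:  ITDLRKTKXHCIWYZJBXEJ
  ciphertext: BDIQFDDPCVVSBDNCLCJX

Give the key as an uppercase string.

TKFFO

  i= 0: B-I = 19 → T
  i= 1: D-T = 10 → K
  i= 2: I-D =  5 → F
  i= 3: Q-L =  5 → F
  i= 4: F-R = 14 → O
  i= 5: D-K = 19 → T
  i= 6: D-T = 10 → K
  i= 7: P-K =  5 → F
  i= 8: C-X =  5 → F
  i= 9: V-H = 14 → O
  i=10: V-C = 19 → T
  i=11: S-I = 10 → K
  i=12: B-W =  5 → F
  i=13: D-Y =  5 → F
  i=14: N-Z = 14 → O
  i=15: C-J = 19 → T
  i=16: L-B = 10 → K
  i=17: C-X =  5 → F
  i=18: J-E =  5 → F
  i=19: X-J = 14 → O
  shifts repeat with period 5: TKFFO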